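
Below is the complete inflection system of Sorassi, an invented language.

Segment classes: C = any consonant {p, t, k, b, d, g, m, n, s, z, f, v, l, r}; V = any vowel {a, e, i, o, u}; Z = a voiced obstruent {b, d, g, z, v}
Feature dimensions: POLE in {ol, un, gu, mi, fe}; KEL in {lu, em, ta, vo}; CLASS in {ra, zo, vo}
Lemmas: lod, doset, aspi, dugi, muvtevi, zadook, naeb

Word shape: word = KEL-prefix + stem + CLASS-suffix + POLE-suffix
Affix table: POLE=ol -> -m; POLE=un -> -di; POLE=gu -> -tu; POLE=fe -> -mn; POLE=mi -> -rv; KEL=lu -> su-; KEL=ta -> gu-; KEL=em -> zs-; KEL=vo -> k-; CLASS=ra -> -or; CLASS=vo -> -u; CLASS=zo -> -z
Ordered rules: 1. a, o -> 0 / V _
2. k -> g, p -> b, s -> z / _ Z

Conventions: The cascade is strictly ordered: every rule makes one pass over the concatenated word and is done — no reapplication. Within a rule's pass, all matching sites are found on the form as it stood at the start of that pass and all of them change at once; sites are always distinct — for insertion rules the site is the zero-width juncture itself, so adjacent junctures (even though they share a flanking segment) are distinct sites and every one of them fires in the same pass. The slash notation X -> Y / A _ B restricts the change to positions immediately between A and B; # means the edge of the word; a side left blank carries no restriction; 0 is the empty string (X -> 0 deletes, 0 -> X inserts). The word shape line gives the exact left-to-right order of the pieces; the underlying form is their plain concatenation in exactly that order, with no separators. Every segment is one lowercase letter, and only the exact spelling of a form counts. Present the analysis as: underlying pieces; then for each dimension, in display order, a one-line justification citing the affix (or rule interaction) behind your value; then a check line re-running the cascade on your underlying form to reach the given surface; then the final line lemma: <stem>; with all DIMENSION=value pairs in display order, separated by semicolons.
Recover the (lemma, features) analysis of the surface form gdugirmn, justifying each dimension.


underlying: k-dugi-or-mn
POLE=fe - signalled by the affix -mn
KEL=vo - signalled by the affix k-
CLASS=ra - signalled by the affix -or
check: kdugiormn -> kdugirmn -> gdugirmn
lemma: dugi; POLE=fe; KEL=vo; CLASS=ra


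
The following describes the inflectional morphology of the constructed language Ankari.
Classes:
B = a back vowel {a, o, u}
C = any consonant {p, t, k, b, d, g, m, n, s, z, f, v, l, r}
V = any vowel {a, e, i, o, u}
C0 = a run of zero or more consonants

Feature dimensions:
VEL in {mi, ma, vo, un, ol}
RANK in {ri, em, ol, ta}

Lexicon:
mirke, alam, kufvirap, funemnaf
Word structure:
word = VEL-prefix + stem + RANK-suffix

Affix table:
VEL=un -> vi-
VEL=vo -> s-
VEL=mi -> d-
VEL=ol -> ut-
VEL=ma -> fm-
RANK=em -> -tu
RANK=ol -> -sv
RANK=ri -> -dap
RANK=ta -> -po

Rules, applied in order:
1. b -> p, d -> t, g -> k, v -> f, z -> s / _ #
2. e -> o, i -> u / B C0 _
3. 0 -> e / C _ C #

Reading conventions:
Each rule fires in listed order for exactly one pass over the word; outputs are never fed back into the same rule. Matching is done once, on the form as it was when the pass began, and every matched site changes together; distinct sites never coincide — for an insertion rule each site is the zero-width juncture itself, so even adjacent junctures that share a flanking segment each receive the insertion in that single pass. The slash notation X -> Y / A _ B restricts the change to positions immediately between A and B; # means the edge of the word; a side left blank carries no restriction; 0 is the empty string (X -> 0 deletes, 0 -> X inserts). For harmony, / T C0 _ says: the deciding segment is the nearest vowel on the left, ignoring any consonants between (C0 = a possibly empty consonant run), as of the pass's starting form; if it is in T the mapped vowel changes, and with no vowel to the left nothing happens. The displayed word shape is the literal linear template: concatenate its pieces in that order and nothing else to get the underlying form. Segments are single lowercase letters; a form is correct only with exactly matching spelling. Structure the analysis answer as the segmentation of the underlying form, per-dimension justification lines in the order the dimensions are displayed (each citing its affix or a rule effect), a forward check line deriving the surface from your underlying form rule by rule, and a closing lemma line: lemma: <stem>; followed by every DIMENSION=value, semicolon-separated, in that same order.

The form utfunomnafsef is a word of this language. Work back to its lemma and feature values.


underlying: ut-funemnaf-sv
VEL=ol - signalled by the affix ut-
RANK=ol - signalled by the affix -sv
check: utfunemnafsv -> utfunemnafsf -> utfunomnafsf -> utfunomnafsef
lemma: funemnaf; VEL=ol; RANK=ol


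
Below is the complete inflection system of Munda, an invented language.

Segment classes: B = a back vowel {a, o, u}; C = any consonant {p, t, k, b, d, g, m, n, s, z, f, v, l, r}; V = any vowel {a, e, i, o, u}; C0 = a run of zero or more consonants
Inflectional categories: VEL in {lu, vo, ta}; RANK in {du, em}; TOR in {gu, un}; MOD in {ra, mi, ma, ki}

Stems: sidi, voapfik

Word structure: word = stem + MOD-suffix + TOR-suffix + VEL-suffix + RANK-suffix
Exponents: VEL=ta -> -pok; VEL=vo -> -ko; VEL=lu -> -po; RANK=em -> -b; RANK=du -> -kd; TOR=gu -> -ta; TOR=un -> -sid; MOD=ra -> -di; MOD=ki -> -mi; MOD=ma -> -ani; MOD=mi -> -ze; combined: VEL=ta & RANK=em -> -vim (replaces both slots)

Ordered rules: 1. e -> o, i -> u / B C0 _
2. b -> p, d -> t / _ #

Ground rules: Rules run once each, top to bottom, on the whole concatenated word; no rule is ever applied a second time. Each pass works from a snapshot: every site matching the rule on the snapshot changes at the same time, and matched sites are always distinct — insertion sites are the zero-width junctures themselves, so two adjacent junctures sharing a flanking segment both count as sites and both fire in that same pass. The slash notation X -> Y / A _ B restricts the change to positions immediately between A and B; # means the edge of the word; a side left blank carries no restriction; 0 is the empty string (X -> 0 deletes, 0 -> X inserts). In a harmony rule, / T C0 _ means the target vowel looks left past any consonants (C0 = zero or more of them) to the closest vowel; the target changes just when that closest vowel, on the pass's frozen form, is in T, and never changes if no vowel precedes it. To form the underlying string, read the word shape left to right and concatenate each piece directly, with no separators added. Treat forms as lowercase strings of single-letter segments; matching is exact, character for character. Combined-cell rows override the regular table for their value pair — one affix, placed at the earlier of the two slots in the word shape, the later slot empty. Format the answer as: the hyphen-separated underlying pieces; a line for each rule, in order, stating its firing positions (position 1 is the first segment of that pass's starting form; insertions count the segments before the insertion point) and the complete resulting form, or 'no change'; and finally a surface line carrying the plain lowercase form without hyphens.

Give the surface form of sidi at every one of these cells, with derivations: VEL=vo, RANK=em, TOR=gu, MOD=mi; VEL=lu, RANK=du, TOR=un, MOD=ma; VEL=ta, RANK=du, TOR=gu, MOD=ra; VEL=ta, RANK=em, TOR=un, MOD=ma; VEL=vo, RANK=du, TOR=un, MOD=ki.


cell VEL=vo, RANK=em, TOR=gu, MOD=mi:
underlying: sidi-ze-ta-ko-b
1. e -> o, i -> u / B C0 _: no change
2. b -> p, d -> t / _ #: fires at position(s) 11: sidizetakop
surface: sidizetakop

cell VEL=lu, RANK=du, TOR=un, MOD=ma:
underlying: sidi-ani-sid-po-kd
1. e -> o, i -> u / B C0 _: fires at position(s) 7: sidianusidpokd
2. b -> p, d -> t / _ #: fires at position(s) 14: sidianusidpokt
surface: sidianusidpokt

cell VEL=ta, RANK=du, TOR=gu, MOD=ra:
underlying: sidi-di-ta-pok-kd
1. e -> o, i -> u / B C0 _: no change
2. b -> p, d -> t / _ #: fires at position(s) 13: sididitapokkt
surface: sididitapokkt

cell VEL=ta, RANK=em, TOR=un, MOD=ma:
underlying: sidi-ani-sid-vim
1. e -> o, i -> u / B C0 _: fires at position(s) 7: sidianusidvim
2. b -> p, d -> t / _ #: no change
surface: sidianusidvim

cell VEL=vo, RANK=du, TOR=un, MOD=ki:
underlying: sidi-mi-sid-ko-kd
1. e -> o, i -> u / B C0 _: no change
2. b -> p, d -> t / _ #: fires at position(s) 13: sidimisidkokt
surface: sidimisidkokt


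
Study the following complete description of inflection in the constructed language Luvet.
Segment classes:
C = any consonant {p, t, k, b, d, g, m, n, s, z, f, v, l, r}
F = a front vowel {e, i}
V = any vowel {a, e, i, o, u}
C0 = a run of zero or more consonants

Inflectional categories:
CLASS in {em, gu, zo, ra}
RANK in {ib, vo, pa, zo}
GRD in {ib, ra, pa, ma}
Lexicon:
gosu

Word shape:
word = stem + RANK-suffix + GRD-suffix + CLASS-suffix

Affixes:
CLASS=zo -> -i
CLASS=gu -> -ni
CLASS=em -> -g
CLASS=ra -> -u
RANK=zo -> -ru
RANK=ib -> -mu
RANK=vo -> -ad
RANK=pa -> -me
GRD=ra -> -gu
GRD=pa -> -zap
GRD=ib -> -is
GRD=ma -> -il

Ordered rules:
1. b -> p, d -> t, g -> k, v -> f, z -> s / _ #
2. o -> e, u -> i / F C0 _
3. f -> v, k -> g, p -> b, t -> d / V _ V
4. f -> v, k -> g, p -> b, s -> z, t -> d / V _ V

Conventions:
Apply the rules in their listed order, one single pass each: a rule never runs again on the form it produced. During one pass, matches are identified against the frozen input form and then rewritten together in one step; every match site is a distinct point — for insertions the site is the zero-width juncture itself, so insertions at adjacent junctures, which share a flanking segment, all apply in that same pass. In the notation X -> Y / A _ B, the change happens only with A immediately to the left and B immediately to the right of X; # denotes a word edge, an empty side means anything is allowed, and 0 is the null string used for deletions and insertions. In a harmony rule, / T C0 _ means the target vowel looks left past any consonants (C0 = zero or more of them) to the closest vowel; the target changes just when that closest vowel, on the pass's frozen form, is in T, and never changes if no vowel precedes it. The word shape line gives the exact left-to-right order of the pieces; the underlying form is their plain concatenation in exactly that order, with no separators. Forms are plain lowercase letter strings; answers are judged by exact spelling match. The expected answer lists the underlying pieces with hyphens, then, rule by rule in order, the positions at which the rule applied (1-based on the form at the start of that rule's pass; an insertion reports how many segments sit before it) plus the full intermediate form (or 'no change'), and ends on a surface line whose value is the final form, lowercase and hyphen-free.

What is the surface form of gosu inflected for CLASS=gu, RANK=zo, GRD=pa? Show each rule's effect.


underlying: gosu-ru-zap-ni
1. b -> p, d -> t, g -> k, v -> f, z -> s / _ #: no change
2. o -> e, u -> i / F C0 _: no change
3. f -> v, k -> g, p -> b, t -> d / V _ V: no change
4. f -> v, k -> g, p -> b, s -> z, t -> d / V _ V: fires at position(s) 3: gozuruzapni
surface: gozuruzapni


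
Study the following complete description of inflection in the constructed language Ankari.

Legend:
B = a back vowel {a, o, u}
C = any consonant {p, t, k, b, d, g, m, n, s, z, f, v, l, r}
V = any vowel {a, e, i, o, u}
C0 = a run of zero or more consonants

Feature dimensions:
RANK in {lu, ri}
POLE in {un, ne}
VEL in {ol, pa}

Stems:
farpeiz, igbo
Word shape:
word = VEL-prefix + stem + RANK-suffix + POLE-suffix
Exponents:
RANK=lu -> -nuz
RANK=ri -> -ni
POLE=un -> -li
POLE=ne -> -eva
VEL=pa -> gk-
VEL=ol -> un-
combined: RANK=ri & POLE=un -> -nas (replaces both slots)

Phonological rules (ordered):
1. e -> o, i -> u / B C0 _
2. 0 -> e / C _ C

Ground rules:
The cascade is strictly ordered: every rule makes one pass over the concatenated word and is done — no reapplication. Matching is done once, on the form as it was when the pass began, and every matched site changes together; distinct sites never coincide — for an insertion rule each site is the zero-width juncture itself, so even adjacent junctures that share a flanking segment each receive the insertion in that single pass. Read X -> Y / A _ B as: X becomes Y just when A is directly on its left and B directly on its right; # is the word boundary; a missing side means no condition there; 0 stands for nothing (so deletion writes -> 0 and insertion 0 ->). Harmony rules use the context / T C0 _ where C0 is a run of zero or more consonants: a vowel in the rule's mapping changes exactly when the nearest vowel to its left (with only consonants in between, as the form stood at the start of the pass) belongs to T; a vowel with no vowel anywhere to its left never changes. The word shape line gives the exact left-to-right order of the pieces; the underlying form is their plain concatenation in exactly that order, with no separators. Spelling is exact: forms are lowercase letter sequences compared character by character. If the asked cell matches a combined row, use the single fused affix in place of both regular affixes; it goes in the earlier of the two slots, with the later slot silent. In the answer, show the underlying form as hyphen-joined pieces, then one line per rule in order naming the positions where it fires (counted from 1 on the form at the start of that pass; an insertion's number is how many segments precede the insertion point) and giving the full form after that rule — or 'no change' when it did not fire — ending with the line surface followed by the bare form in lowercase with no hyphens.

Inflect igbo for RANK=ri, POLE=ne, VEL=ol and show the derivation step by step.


underlying: un-igbo-ni-eva
1. e -> o, i -> u / B C0 _: fires at position(s) 3, 8: unugbonueva
2. 0 -> e / C _ C: inserts after position(s) 4: unugebonueva
surface: unugebonueva


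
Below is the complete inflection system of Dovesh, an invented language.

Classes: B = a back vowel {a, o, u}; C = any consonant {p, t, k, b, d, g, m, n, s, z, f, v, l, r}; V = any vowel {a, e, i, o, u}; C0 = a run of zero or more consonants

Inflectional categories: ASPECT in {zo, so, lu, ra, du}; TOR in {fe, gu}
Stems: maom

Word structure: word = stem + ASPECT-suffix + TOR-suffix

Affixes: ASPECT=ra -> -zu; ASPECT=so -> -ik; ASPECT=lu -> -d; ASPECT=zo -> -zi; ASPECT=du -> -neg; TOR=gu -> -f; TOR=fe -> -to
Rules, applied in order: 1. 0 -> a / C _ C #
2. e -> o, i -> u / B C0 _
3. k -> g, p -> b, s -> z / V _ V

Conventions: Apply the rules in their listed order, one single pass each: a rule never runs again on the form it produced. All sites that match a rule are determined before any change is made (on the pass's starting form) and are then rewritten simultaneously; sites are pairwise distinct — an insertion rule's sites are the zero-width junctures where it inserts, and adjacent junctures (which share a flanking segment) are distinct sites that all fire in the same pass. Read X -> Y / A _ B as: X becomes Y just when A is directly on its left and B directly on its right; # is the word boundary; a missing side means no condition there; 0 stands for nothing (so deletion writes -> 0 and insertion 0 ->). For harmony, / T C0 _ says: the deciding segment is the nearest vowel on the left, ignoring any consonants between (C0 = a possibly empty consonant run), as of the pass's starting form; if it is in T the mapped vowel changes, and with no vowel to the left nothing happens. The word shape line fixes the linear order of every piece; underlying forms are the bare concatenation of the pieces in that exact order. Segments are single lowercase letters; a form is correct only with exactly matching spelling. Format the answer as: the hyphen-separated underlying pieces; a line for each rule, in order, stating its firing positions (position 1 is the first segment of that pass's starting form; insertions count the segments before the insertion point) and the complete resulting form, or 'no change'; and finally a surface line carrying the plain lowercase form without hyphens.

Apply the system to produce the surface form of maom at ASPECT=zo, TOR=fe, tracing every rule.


underlying: maom-zi-to
1. 0 -> a / C _ C #: no change
2. e -> o, i -> u / B C0 _: fires at position(s) 6: maomzuto
3. k -> g, p -> b, s -> z / V _ V: no change
surface: maomzuto


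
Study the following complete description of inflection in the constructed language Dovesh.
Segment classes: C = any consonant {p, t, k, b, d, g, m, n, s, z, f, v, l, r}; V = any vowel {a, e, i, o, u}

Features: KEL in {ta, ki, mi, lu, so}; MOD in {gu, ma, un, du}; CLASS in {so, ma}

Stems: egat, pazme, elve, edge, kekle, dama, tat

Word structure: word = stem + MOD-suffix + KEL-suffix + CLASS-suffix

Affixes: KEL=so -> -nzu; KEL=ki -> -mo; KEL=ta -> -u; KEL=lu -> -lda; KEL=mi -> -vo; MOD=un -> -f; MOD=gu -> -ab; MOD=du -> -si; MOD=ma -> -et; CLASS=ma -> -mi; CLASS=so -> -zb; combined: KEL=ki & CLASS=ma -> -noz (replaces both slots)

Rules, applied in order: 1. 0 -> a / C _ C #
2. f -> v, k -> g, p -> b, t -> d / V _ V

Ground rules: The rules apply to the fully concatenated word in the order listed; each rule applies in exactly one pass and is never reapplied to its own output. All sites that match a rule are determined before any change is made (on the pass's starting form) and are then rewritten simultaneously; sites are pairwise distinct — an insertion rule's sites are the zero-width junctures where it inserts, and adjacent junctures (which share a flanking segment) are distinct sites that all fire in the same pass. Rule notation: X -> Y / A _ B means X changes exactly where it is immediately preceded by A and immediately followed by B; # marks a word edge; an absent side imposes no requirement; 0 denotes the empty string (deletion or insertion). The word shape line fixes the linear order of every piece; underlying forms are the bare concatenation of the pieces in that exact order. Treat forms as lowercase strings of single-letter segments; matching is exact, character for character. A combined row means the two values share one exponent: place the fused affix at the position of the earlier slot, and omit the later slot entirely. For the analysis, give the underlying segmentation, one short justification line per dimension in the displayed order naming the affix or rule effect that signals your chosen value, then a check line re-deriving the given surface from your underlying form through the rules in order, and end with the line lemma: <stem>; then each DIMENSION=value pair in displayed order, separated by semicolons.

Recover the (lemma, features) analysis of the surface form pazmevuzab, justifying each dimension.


underlying: pazme-f-u-zb
KEL=ta - signalled by the affix -u
MOD=un - signalled by the affix -f
CLASS=so - signalled by the affix -zb
check: pazmefuzb -> pazmefuzab -> pazmevuzab
lemma: pazme; KEL=ta; MOD=un; CLASS=so


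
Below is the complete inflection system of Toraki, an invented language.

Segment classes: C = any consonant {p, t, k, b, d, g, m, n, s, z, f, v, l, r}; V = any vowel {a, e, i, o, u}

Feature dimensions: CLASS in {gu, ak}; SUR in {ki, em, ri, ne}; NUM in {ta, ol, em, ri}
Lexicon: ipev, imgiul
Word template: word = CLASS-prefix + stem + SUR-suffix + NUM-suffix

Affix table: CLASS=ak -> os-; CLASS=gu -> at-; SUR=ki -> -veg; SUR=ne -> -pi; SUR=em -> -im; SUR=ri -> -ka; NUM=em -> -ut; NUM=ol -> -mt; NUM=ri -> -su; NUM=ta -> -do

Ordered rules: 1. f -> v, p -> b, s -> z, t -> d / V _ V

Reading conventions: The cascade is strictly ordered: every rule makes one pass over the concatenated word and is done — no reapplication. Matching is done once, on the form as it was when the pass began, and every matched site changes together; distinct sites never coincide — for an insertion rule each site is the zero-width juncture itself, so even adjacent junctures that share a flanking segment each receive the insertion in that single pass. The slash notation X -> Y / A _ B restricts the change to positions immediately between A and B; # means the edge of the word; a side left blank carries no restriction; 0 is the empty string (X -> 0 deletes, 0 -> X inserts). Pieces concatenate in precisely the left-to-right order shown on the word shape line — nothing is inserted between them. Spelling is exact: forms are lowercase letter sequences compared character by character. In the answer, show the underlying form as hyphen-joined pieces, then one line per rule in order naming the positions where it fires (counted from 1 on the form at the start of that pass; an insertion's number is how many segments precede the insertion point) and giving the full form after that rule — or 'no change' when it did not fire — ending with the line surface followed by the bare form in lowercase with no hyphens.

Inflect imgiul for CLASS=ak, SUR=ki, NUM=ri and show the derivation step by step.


underlying: os-imgiul-veg-su
1. f -> v, p -> b, s -> z, t -> d / V _ V: fires at position(s) 2: ozimgiulvegsu
surface: ozimgiulvegsu


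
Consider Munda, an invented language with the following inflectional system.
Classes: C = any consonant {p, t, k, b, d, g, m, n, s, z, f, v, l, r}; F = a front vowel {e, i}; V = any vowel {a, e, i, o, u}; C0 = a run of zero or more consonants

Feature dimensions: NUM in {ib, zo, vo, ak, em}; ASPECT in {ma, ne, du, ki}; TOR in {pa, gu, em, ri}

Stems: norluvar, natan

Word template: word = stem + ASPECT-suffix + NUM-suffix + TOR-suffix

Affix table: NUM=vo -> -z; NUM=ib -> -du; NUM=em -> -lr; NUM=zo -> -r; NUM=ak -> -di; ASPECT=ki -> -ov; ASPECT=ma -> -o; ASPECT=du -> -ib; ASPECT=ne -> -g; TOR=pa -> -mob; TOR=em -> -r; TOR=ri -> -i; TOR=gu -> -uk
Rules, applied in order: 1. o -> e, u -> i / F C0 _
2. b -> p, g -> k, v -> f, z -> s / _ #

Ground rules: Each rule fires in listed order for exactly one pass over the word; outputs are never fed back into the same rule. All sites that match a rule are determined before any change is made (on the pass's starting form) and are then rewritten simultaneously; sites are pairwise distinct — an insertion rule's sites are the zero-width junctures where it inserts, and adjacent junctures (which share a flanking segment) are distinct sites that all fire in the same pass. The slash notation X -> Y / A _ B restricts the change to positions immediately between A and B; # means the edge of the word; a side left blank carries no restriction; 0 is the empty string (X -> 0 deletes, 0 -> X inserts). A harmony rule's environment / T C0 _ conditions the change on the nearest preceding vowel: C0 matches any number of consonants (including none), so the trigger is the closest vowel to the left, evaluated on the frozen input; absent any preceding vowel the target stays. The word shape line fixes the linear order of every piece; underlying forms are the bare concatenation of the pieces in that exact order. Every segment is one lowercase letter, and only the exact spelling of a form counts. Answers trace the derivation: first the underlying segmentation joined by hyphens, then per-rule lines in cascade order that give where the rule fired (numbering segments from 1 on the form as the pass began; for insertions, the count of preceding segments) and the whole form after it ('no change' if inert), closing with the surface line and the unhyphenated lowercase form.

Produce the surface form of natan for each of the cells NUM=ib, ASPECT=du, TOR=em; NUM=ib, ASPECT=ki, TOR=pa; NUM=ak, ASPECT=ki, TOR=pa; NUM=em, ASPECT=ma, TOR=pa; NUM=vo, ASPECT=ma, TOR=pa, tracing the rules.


cell NUM=ib, ASPECT=du, TOR=em:
underlying: natan-ib-du-r
1. o -> e, u -> i / F C0 _: fires at position(s) 9: natanibdir
2. b -> p, g -> k, v -> f, z -> s / _ #: no change
surface: natanibdir

cell NUM=ib, ASPECT=ki, TOR=pa:
underlying: natan-ov-du-mob
1. o -> e, u -> i / F C0 _: no change
2. b -> p, g -> k, v -> f, z -> s / _ #: fires at position(s) 12: natanovdumop
surface: natanovdumop

cell NUM=ak, ASPECT=ki, TOR=pa:
underlying: natan-ov-di-mob
1. o -> e, u -> i / F C0 _: fires at position(s) 11: natanovdimeb
2. b -> p, g -> k, v -> f, z -> s / _ #: fires at position(s) 12: natanovdimep
surface: natanovdimep

cell NUM=em, ASPECT=ma, TOR=pa:
underlying: natan-o-lr-mob
1. o -> e, u -> i / F C0 _: no change
2. b -> p, g -> k, v -> f, z -> s / _ #: fires at position(s) 11: natanolrmop
surface: natanolrmop

cell NUM=vo, ASPECT=ma, TOR=pa:
underlying: natan-o-z-mob
1. o -> e, u -> i / F C0 _: no change
2. b -> p, g -> k, v -> f, z -> s / _ #: fires at position(s) 10: natanozmop
surface: natanozmop


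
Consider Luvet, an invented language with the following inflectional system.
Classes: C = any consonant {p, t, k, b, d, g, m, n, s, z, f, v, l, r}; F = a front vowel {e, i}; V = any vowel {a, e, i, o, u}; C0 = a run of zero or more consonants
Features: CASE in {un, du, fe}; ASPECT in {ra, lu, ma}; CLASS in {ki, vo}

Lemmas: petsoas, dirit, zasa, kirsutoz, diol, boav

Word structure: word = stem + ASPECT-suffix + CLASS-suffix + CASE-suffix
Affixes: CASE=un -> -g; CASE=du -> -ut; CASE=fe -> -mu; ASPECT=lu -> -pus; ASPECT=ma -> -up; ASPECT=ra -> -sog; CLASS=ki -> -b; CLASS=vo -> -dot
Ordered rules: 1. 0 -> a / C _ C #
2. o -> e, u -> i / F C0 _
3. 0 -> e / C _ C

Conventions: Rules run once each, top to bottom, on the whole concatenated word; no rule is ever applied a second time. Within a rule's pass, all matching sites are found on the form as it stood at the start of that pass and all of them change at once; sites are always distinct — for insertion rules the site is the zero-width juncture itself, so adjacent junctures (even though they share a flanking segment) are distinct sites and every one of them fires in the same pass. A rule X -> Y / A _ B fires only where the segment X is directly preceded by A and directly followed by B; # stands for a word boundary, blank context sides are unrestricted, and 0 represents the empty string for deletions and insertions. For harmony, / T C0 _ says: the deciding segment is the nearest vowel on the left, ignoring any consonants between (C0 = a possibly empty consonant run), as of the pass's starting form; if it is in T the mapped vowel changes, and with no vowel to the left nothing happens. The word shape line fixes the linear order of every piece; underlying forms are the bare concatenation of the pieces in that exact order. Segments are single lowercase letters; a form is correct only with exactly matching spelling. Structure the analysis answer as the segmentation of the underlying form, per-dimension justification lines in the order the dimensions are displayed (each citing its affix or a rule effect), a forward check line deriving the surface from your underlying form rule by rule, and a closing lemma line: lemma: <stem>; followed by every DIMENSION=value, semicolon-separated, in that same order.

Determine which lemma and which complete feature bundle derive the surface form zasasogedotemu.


underlying: zasa-sog-dot-mu
CASE=fe - signalled by the affix -mu
ASPECT=ra - signalled by the affix -sog
CLASS=vo - signalled by the affix -dot
check: zasasogdotmu -> zasasogdotmu -> zasasogdotmu -> zasasogedotemu
lemma: zasa; CASE=fe; ASPECT=ra; CLASS=vo


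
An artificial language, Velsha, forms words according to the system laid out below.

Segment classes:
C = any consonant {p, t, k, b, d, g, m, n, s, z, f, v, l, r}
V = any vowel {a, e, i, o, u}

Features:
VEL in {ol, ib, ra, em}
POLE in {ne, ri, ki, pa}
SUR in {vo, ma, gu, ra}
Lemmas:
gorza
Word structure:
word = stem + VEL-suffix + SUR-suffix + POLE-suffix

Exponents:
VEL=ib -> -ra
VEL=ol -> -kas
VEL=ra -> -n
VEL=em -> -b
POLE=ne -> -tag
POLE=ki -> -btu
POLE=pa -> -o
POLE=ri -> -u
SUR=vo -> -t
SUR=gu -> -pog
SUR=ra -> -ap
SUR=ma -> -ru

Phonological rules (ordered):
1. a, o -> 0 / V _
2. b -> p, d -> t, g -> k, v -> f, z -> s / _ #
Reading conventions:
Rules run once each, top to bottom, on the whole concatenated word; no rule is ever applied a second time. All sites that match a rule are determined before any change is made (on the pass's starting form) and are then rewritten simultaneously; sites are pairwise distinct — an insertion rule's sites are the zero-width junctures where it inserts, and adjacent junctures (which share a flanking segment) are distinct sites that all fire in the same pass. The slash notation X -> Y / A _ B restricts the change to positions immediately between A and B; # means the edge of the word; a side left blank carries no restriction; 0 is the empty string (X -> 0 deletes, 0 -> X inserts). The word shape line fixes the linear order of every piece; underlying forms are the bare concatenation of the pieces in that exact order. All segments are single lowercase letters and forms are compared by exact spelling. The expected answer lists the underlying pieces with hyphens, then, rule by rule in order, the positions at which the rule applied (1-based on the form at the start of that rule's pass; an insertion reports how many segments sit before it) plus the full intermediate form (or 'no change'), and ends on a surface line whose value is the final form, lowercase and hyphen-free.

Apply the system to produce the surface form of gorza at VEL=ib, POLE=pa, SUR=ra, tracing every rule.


underlying: gorza-ra-ap-o
1. a, o -> 0 / V _: fires at position(s) 8: gorzarapo
2. b -> p, d -> t, g -> k, v -> f, z -> s / _ #: no change
surface: gorzarapo


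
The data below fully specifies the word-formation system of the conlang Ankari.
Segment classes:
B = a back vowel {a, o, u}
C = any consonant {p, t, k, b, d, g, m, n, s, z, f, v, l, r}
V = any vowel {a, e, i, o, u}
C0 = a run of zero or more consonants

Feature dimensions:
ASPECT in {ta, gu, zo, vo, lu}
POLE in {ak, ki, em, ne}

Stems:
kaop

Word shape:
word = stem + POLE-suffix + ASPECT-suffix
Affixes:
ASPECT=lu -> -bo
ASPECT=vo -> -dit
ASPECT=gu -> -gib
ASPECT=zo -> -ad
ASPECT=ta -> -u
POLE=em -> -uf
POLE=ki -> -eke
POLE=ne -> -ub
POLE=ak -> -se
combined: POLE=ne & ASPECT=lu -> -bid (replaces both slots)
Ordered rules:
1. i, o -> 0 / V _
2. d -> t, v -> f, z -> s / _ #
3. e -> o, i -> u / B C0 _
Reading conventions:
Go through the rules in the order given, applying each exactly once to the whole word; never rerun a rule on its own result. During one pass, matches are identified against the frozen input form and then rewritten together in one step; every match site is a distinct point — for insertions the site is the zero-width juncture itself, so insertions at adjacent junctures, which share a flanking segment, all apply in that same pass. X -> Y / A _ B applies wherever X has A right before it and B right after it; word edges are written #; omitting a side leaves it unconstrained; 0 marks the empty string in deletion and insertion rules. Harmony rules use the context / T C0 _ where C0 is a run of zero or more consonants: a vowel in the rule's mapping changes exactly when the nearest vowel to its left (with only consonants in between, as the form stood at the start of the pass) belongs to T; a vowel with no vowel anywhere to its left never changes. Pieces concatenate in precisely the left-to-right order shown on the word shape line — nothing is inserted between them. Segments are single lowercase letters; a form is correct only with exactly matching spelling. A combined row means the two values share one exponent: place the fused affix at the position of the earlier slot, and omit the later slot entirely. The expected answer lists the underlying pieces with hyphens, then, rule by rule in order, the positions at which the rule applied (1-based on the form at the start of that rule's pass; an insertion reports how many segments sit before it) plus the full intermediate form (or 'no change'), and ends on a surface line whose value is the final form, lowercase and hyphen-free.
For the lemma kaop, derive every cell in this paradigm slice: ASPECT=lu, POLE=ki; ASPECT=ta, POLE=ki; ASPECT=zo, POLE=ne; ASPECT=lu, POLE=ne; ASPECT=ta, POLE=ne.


cell ASPECT=lu, POLE=ki:
underlying: kaop-eke-bo
1. i, o -> 0 / V _: fires at position(s) 3: kapekebo
2. d -> t, v -> f, z -> s / _ #: no change
3. e -> o, i -> u / B C0 _: fires at position(s) 4: kapokebo
surface: kapokebo

cell ASPECT=ta, POLE=ki:
underlying: kaop-eke-u
1. i, o -> 0 / V _: fires at position(s) 3: kapekeu
2. d -> t, v -> f, z -> s / _ #: no change
3. e -> o, i -> u / B C0 _: fires at position(s) 4: kapokeu
surface: kapokeu

cell ASPECT=zo, POLE=ne:
underlying: kaop-ub-ad
1. i, o -> 0 / V _: fires at position(s) 3: kapubad
2. d -> t, v -> f, z -> s / _ #: fires at position(s) 7: kapubat
3. e -> o, i -> u / B C0 _: no change
surface: kapubat

cell ASPECT=lu, POLE=ne:
underlying: kaop-bid
1. i, o -> 0 / V _: fires at position(s) 3: kapbid
2. d -> t, v -> f, z -> s / _ #: fires at position(s) 6: kapbit
3. e -> o, i -> u / B C0 _: fires at position(s) 5: kapbut
surface: kapbut

cell ASPECT=ta, POLE=ne:
underlying: kaop-ub-u
1. i, o -> 0 / V _: fires at position(s) 3: kapubu
2. d -> t, v -> f, z -> s / _ #: no change
3. e -> o, i -> u / B C0 _: no change
surface: kapubu


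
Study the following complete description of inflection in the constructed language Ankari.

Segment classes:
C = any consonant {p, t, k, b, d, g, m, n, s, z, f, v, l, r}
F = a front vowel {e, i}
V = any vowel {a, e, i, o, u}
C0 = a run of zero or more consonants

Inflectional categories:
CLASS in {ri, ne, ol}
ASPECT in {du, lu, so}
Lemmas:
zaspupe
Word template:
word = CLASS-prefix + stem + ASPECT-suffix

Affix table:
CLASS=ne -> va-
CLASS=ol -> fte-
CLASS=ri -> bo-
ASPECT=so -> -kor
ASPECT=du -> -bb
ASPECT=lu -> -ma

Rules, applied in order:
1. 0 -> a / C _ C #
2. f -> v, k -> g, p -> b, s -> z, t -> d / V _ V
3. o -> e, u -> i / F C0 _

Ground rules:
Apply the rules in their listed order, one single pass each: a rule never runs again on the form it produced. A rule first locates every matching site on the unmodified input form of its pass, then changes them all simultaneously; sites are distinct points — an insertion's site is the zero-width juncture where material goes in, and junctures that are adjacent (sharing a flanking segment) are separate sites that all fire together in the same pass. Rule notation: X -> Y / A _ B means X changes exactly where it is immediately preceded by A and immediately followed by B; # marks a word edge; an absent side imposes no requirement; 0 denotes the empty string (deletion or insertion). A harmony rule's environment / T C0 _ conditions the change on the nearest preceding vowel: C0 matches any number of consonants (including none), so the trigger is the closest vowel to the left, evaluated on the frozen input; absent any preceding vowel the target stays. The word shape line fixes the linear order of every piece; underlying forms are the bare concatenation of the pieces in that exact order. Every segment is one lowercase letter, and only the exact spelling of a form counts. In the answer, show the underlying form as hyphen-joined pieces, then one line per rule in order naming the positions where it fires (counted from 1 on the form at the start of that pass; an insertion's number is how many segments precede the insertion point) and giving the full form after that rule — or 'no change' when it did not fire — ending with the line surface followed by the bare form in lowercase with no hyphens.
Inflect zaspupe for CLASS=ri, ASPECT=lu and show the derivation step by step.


underlying: bo-zaspupe-ma
1. 0 -> a / C _ C #: no change
2. f -> v, k -> g, p -> b, s -> z, t -> d / V _ V: fires at position(s) 8: bozaspubema
3. o -> e, u -> i / F C0 _: no change
surface: bozaspubema


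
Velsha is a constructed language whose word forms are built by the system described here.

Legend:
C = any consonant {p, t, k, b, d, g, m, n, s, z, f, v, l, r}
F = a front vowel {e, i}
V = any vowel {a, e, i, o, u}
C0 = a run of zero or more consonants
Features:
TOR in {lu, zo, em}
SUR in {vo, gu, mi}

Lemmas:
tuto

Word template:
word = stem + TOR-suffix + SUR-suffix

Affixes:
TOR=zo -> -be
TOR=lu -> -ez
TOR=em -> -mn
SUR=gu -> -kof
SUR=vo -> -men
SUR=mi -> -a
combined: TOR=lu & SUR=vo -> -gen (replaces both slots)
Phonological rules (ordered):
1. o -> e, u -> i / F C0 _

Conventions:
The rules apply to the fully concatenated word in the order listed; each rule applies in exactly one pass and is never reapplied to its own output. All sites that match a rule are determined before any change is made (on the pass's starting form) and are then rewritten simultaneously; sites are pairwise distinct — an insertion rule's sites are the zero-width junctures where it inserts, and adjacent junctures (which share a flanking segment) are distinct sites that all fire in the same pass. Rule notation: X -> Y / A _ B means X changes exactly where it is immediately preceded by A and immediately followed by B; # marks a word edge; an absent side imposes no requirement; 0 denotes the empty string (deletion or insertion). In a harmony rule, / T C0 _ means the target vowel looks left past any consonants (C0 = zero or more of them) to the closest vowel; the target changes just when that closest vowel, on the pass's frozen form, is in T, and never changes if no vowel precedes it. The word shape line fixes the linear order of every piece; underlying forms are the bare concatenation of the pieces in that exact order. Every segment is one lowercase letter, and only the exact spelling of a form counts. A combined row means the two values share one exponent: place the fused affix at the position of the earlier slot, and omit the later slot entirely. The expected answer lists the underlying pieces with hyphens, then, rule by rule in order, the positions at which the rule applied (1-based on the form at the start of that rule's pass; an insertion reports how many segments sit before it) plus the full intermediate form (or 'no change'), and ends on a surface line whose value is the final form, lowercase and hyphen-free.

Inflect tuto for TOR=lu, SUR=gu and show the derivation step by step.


underlying: tuto-ez-kof
1. o -> e, u -> i / F C0 _: fires at position(s) 8: tutoezkef
surface: tutoezkef


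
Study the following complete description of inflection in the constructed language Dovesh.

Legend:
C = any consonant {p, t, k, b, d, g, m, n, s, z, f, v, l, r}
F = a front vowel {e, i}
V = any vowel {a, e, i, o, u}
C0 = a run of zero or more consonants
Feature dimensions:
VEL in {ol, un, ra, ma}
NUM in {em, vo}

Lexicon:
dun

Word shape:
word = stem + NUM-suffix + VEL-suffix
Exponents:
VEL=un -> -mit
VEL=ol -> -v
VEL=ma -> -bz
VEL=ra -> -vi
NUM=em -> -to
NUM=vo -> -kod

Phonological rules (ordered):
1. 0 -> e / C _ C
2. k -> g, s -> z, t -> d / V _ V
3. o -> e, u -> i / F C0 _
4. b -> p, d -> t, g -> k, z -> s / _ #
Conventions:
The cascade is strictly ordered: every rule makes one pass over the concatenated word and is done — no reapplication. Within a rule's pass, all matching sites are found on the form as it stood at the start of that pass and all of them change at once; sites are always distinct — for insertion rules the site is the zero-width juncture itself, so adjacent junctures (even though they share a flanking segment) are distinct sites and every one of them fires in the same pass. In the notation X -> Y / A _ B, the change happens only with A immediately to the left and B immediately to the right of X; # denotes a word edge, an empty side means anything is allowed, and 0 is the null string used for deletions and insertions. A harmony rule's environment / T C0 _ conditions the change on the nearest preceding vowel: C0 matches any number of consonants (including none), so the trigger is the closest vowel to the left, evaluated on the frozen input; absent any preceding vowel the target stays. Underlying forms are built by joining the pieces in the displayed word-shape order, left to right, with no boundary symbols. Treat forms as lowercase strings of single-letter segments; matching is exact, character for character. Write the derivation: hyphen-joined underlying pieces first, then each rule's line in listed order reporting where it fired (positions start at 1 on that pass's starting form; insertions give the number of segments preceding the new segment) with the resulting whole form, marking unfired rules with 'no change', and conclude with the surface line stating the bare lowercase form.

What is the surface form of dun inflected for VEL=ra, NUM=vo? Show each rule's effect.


underlying: dun-kod-vi
1. 0 -> e / C _ C: inserts after position(s) 3, 6: dunekodevi
2. k -> g, s -> z, t -> d / V _ V: fires at position(s) 5: dunegodevi
3. o -> e, u -> i / F C0 _: fires at position(s) 6: dunegedevi
4. b -> p, d -> t, g -> k, z -> s / _ #: no change
surface: dunegedevi
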